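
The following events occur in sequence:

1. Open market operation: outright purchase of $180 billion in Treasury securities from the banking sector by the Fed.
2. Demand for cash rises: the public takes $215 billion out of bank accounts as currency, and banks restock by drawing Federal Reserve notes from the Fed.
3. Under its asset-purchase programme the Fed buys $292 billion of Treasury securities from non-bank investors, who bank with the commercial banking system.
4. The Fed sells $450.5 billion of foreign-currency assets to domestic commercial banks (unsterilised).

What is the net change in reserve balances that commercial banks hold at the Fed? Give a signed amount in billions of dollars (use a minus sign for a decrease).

OMO purchase (from banks) $180 billion: the Fed pays by crediting reserve accounts → +$180B.
Currency withdrawal $215 billion: banks swap reserves for currency → −$215B.
Asset purchase (from non-banks) $292 billion: the Fed pays by crediting reserve accounts → +$292B.
FX sale $450.5 billion: the buying banks pay out of their reserve balances → −$450.5B.
Net: 180 − 215 + 292 − 450.5 = -$193.5 billion.

-$193.5 billion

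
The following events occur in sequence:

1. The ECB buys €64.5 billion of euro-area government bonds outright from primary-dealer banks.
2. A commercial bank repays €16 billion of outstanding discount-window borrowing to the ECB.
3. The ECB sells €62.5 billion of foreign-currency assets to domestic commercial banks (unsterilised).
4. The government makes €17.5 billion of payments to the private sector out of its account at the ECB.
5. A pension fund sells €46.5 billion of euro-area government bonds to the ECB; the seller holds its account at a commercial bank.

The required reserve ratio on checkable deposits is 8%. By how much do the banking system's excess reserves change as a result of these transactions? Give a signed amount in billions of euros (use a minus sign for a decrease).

+€44.88 billion

OMO purchase (from banks) €64.5 billion: reserves +€64.5B, deposits 0.
Discount-window repayment €16 billion: reserves −€16B, deposits 0.
FX sale €62.5 billion: reserves −€62.5B, deposits 0.
Government spending €17.5 billion: reserves +€17.5B, deposits +€17.5B.
Asset purchase (from non-banks) €46.5 billion: reserves +€46.5B, deposits +€46.5B.
Totals: Δreserves = +€50B, Δdeposits = +€64B.
Δrequired reserves = 8% × +€64B = +€5.12B.
Δexcess reserves = Δreserves − Δrequired = +€50B − (+€5.12B) = +€44.88 billion.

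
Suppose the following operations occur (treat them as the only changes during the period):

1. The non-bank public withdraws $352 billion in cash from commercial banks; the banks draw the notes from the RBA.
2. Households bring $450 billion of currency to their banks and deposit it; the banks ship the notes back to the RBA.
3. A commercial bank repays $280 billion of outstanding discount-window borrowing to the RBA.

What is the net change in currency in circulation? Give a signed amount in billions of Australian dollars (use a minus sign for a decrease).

-$98 billion

Currency withdrawal $352 billion: notes leave the central bank → +$352B.
Currency deposit $450 billion: notes return to the central bank → −$450B.
Discount-window repayment $280 billion: no currency enters or leaves circulation → 0.
Net: 352 − 450 + 0 = -$98 billion.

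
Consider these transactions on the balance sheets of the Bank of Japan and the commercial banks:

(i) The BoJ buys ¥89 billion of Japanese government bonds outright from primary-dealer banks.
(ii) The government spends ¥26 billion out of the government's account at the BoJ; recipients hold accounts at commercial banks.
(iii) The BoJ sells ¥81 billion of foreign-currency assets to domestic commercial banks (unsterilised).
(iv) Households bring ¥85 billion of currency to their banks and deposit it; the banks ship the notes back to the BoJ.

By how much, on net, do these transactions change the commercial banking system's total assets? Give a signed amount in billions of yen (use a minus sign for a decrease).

+¥111 billion

OMO purchase (from banks) ¥89 billion: just an asset swap on bank balance sheets → 0.
Government spending ¥26 billion: bank balance sheets expand → +¥26B.
FX sale ¥81 billion: just an asset swap on bank balance sheets → 0.
Currency deposit ¥85 billion: bank balance sheets expand → +¥85B.
Net: 0 + 26 + 0 + 85 = +¥111 billion.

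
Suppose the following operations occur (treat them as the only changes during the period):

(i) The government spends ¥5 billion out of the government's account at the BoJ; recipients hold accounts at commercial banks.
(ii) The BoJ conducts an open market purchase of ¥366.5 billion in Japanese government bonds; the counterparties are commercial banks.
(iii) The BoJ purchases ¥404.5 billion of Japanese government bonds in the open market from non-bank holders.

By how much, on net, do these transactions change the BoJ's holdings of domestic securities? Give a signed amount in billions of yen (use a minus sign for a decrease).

+¥771 billion

Government spending ¥5 billion: the BoJ's securities portfolio is untouched → 0.
OMO purchase (from banks) ¥366.5 billion: securities added to the BoJ's portfolio → +¥366.5B.
Asset purchase (from non-banks) ¥404.5 billion: securities added to the BoJ's portfolio → +¥404.5B.
Net: 0 + 366.5 + 404.5 = +¥771 billion.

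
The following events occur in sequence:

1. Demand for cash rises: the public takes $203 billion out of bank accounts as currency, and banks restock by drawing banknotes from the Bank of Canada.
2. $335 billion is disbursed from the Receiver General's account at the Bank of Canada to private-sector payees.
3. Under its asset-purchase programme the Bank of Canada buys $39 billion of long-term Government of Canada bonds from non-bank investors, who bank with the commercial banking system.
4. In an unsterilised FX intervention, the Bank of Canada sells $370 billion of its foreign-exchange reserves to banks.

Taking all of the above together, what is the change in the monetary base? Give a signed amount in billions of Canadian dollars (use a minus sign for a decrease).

+$4 billion

Bank of Canada balance sheet:
  Assets:      Securities +$39B, Foreign assets −$370B
  Liabilities: Bank reserves −$199B, Currency in circulation +$203B, Government deposits −$335B
Monetary base = currency + reserves: +$203B + (−$199B) = +$4 billion.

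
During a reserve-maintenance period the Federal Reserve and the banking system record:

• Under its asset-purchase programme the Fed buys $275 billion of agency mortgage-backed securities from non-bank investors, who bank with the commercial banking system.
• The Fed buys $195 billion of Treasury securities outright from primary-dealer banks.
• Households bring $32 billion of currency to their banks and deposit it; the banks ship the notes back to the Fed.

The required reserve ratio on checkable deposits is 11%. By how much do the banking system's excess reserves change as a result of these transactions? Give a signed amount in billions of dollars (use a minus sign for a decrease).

Asset purchase (from non-banks) $275 billion: reserves +$275B, deposits +$275B.
OMO purchase (from banks) $195 billion: reserves +$195B, deposits 0.
Currency deposit $32 billion: reserves +$32B, deposits +$32B.
Totals: Δreserves = +$502B, Δdeposits = +$307B.
Δrequired reserves = 11% × +$307B = +$33.77B.
Δexcess reserves = Δreserves − Δrequired = +$502B − (+$33.77B) = +$468.23 billion.

+$468.23 billion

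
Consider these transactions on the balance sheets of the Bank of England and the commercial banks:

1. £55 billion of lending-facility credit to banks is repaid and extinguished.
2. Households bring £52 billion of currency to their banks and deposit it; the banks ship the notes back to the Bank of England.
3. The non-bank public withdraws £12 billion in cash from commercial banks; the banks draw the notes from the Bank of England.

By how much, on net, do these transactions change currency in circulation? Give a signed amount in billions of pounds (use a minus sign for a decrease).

Discount-window repayment £55 billion: no currency enters or leaves circulation → 0.
Currency deposit £52 billion: notes return to the central bank → −£52B.
Currency withdrawal £12 billion: notes leave the central bank → +£12B.
Net: 0 − 52 + 12 = -£40 billion.

-£40 billion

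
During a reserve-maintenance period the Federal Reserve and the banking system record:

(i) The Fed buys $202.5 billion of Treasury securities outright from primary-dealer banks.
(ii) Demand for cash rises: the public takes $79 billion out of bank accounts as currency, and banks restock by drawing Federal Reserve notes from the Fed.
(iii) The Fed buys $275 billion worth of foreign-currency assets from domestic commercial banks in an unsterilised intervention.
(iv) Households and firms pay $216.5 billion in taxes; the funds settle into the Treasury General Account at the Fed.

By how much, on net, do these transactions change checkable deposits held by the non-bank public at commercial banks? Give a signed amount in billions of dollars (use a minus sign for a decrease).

-$295.5 billion

OMO purchase (from banks) $202.5 billion: the counterparty is a bank, so public deposits are unchanged → 0.
Currency withdrawal $79 billion: non-bank counterparties' bank balances fall → −$79B.
FX purchase $275 billion: the counterparty is a bank, so public deposits are unchanged → 0.
Government account inflow $216.5 billion: non-bank counterparties' bank balances fall → −$216.5B.
Net: 0 − 79 + 0 − 216.5 = -$295.5 billion.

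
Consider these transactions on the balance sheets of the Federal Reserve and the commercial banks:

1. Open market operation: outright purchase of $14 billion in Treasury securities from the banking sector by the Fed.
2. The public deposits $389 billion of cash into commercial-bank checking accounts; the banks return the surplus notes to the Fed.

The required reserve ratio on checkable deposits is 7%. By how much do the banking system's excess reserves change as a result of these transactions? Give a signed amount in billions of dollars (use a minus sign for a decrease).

OMO purchase (from banks) $14 billion: reserves +$14B, deposits 0.
Currency deposit $389 billion: reserves +$389B, deposits +$389B.
Totals: Δreserves = +$403B, Δdeposits = +$389B.
Δrequired reserves = 7% × +$389B = +$27.23B.
Δexcess reserves = Δreserves − Δrequired = +$403B − (+$27.23B) = +$375.77 billion.

+$375.77 billion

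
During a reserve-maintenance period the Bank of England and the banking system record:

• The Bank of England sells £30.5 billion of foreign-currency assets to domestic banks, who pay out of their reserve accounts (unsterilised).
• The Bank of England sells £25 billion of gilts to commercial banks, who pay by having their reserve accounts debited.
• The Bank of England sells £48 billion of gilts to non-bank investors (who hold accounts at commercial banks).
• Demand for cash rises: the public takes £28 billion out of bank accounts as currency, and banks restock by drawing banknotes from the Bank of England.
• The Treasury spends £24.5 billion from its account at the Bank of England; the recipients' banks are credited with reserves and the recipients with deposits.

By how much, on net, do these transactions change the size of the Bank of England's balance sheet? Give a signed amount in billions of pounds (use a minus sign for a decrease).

FX sale £30.5 billion: a Bank of England asset is shed → −£30.5B.
OMO sale (to banks) £25 billion: a Bank of England asset is shed → −£25B.
Asset sale (to non-banks) £48 billion: a Bank of England asset is shed → −£48B.
Currency withdrawal £28 billion: only the composition of liabilities changes → 0.
Government spending £24.5 billion: only the composition of liabilities changes → 0.
Net: −30.5 − 25 − 48 + 0 + 0 = -£103.5 billion.

-£103.5 billion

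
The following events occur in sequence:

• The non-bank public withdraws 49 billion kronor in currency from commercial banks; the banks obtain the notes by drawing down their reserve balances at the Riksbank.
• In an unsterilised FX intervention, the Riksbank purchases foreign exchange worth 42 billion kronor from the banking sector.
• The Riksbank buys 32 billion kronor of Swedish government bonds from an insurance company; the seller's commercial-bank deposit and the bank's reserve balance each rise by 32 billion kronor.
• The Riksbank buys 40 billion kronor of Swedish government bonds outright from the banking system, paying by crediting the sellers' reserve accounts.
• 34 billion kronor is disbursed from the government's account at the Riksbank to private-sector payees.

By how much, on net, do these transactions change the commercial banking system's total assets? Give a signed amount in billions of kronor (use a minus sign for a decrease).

+17 billion

Riksbank balance sheet:
  Assets:      Securities +72B, Foreign assets +42B
  Liabilities: Bank reserves +99B, Currency in circulation +49B, Government deposits −34B
Commercial banking system:
  Assets:      Reserves at CB +99B, Securities −40B, Foreign assets −42B
  Liabilities: Checkable deposits +17B
Change in total bank assets = +17 billion.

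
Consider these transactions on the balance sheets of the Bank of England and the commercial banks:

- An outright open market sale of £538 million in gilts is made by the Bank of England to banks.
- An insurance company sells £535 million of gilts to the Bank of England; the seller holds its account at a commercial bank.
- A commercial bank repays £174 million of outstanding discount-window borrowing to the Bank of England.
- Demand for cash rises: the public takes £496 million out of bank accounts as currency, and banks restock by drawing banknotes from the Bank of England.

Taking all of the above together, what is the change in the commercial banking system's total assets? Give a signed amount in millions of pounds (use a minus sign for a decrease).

-£135 million

Bank of England balance sheet:
  Assets:      Securities −£3M, Loans to banks −£174M
  Liabilities: Bank reserves −£673M, Currency in circulation +£496M
Commercial banking system:
  Assets:      Reserves at CB −£673M, Securities +£538M
  Liabilities: Checkable deposits +£39M, Borrowings from CB −£174M
Change in total bank assets = -£135 million.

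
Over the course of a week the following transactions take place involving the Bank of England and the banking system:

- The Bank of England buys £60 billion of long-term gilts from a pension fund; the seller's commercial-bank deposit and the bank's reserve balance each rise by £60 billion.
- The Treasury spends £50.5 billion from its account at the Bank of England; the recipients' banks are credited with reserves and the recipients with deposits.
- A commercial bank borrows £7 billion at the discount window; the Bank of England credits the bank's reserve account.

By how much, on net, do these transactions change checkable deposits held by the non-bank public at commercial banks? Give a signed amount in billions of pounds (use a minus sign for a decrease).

Asset purchase (from non-banks) £60 billion: non-bank counterparties' bank balances rise → +£60B.
Government spending £50.5 billion: non-bank counterparties' bank balances rise → +£50.5B.
Discount-window loan £7 billion: the counterparty is a bank, so public deposits are unchanged → 0.
Net: 60 + 50.5 + 0 = +£110.5 billion.

+£110.5 billion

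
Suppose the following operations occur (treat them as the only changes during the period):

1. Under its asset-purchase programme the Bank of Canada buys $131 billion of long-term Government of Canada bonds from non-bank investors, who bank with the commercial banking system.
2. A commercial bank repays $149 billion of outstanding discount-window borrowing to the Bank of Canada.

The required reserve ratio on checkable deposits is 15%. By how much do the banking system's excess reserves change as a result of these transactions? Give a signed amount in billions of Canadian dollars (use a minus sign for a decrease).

Asset purchase (from non-banks) $131 billion: reserves +$131B, deposits +$131B.
Discount-window repayment $149 billion: reserves −$149B, deposits 0.
Totals: Δreserves = −$18B, Δdeposits = +$131B.
Δrequired reserves = 15% × +$131B = +$19.65B.
Δexcess reserves = Δreserves − Δrequired = −$18B − (+$19.65B) = -$37.65 billion.

-$37.65 billion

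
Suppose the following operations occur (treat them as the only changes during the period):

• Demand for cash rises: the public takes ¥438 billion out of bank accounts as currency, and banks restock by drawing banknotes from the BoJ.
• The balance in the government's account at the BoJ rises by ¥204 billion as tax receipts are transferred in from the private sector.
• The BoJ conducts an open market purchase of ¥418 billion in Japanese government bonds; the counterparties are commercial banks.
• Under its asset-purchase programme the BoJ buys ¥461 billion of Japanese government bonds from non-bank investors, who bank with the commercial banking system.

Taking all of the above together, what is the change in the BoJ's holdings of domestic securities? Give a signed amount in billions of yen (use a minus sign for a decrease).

Currency withdrawal ¥438 billion: the BoJ's securities portfolio is untouched → 0.
Government account inflow ¥204 billion: the BoJ's securities portfolio is untouched → 0.
OMO purchase (from banks) ¥418 billion: securities added to the BoJ's portfolio → +¥418B.
Asset purchase (from non-banks) ¥461 billion: securities added to the BoJ's portfolio → +¥461B.
Net: 0 + 0 + 418 + 461 = +¥879 billion.

+¥879 billion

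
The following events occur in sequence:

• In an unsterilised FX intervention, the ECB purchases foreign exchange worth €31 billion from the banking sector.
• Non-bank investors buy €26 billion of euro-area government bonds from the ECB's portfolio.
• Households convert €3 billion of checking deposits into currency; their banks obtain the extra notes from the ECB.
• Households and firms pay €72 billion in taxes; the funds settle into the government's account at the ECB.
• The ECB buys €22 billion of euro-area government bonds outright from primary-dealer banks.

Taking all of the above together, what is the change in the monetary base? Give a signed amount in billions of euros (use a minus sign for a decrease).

-€45 billion

FX purchase €31 billion: ECB balance sheet expands → +€31B.
Asset sale (to non-banks) €26 billion: ECB balance sheet contracts → −€26B.
Currency withdrawal €3 billion: just a shift between currency and reserves — both are base money → 0.
Government account inflow €72 billion: reserves shift to a non-base liability → −€72B.
OMO purchase (from banks) €22 billion: ECB balance sheet expands → +€22B.
Net: 31 − 26 + 0 − 72 + 22 = -€45 billion.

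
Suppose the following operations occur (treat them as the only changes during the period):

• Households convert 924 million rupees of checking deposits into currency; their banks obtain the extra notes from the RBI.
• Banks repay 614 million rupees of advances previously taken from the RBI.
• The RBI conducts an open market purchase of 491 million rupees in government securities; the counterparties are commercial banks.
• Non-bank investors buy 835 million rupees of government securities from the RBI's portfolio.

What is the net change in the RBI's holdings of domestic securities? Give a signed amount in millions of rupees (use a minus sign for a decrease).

-344 million

Currency withdrawal 924 million rupees: the RBI's securities portfolio is untouched → 0.
Discount-window repayment 614 million rupees: the RBI's securities portfolio is untouched → 0.
OMO purchase (from banks) 491 million rupees: securities added to the RBI's portfolio → +491M.
Asset sale (to non-banks) 835 million rupees: securities removed from the RBI's portfolio → −835M.
Net: 0 + 0 + 491 − 835 = -344 million.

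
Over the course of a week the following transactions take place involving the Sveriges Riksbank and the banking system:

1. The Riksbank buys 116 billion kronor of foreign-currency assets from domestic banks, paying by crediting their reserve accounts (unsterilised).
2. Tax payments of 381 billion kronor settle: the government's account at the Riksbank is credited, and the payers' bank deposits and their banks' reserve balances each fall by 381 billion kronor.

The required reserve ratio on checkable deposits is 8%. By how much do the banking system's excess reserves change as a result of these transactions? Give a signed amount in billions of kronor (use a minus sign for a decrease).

-234.52 billion

FX purchase 116 billion kronor: reserves +116B, deposits 0.
Government account inflow 381 billion kronor: reserves −381B, deposits −381B.
Totals: Δreserves = −265B, Δdeposits = −381B.
Δrequired reserves = 8% × −381B = −30.48B.
Δexcess reserves = Δreserves − Δrequired = −265B − (−30.48B) = -234.52 billion.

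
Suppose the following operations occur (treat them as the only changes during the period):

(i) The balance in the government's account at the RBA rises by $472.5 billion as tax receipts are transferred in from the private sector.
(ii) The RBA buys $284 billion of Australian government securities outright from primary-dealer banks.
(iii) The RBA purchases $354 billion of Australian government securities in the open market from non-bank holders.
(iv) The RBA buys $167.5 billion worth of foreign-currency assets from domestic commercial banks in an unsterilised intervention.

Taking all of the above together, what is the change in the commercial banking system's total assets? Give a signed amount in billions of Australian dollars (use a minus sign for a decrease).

-$118.5 billion

Government account inflow $472.5 billion: bank balance sheets shrink → −$472.5B.
OMO purchase (from banks) $284 billion: just an asset swap on bank balance sheets → 0.
Asset purchase (from non-banks) $354 billion: bank balance sheets expand → +$354B.
FX purchase $167.5 billion: just an asset swap on bank balance sheets → 0.
Net: −472.5 + 0 + 354 + 0 = -$118.5 billion.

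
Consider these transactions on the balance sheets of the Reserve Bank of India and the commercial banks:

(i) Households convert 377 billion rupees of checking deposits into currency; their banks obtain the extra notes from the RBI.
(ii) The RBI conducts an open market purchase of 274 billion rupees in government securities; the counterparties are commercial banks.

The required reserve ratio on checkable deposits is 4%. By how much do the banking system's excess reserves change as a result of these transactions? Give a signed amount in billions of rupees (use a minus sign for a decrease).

-87.92 billion

Currency withdrawal 377 billion rupees: reserves −377B, deposits −377B.
OMO purchase (from banks) 274 billion rupees: reserves +274B, deposits 0.
Totals: Δreserves = −103B, Δdeposits = −377B.
Δrequired reserves = 4% × −377B = −15.08B.
Δexcess reserves = Δreserves − Δrequired = −103B − (−15.08B) = -87.92 billion.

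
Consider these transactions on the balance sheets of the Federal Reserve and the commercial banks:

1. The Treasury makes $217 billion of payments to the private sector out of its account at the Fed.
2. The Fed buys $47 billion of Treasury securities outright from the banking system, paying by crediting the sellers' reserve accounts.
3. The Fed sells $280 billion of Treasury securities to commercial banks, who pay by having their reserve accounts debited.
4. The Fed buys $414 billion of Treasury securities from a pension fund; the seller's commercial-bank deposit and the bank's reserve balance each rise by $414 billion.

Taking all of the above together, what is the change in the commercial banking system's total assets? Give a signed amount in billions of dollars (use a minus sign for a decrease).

Fed balance sheet:
  Assets:      Securities +$181B
  Liabilities: Bank reserves +$398B, Government deposits −$217B
Commercial banking system:
  Assets:      Reserves at CB +$398B, Securities +$233B
  Liabilities: Checkable deposits +$631B
Change in total bank assets = +$631 billion.

+$631 billion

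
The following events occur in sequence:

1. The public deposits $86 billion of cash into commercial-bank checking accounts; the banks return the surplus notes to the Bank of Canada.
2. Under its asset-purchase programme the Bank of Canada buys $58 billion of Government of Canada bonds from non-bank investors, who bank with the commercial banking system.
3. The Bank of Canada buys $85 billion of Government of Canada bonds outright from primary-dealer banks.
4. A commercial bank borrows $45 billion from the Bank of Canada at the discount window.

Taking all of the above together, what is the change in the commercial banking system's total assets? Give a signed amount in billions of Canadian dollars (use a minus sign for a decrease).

Currency deposit $86 billion: bank balance sheets expand → +$86B.
Asset purchase (from non-banks) $58 billion: bank balance sheets expand → +$58B.
OMO purchase (from banks) $85 billion: just an asset swap on bank balance sheets → 0.
Discount-window loan $45 billion: bank balance sheets expand → +$45B.
Net: 86 + 58 + 0 + 45 = +$189 billion.

+$189 billion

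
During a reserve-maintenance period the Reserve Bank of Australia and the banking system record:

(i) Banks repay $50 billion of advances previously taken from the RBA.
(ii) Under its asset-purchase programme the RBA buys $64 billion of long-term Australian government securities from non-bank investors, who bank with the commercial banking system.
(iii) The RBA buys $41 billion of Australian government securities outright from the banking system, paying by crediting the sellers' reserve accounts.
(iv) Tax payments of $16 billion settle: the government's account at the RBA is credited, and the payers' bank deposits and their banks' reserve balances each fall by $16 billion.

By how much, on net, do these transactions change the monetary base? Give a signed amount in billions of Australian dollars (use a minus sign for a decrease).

RBA balance sheet:
  Assets:      Securities +$105B, Loans to banks −$50B
  Liabilities: Bank reserves +$39B, Government deposits +$16B
Commercial banking system:
  Assets:      Reserves at CB +$39B, Securities −$41B
  Liabilities: Checkable deposits +$48B, Borrowings from CB −$50B
Monetary base = currency + reserves: 0 + (+$39B) = +$39 billion.

+$39 billion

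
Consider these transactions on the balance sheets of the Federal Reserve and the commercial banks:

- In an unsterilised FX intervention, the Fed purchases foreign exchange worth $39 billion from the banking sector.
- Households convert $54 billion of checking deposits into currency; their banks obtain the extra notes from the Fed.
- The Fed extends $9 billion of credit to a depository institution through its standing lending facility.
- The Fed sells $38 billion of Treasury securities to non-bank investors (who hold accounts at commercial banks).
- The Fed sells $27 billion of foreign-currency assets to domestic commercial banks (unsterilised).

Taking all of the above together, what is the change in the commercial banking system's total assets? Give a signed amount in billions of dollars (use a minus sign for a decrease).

FX purchase $39 billion: just an asset swap on bank balance sheets → 0.
Currency withdrawal $54 billion: bank balance sheets shrink → −$54B.
Discount-window loan $9 billion: bank balance sheets expand → +$9B.
Asset sale (to non-banks) $38 billion: bank balance sheets shrink → −$38B.
FX sale $27 billion: just an asset swap on bank balance sheets → 0.
Net: 0 − 54 + 9 − 38 + 0 = -$83 billion.

-$83 billion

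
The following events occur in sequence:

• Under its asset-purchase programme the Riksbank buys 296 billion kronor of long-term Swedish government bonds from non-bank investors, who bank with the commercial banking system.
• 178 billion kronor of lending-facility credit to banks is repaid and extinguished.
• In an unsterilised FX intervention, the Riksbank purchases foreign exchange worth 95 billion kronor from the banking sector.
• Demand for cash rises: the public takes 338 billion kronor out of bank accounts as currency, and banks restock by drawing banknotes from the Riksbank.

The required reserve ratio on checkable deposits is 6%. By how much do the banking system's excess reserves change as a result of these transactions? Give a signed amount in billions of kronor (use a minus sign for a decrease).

-122.48 billion

Asset purchase (from non-banks) 296 billion kronor: reserves +296B, deposits +296B.
Discount-window repayment 178 billion kronor: reserves −178B, deposits 0.
FX purchase 95 billion kronor: reserves +95B, deposits 0.
Currency withdrawal 338 billion kronor: reserves −338B, deposits −338B.
Totals: Δreserves = −125B, Δdeposits = −42B.
Δrequired reserves = 6% × −42B = −2.52B.
Δexcess reserves = Δreserves − Δrequired = −125B − (−2.52B) = -122.48 billion.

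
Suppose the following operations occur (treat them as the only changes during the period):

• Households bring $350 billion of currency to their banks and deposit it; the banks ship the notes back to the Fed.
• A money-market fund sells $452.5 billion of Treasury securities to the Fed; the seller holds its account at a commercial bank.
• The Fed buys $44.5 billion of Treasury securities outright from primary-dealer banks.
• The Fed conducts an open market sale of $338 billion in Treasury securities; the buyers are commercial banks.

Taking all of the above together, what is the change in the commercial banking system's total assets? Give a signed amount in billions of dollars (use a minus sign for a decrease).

+$802.5 billion

Currency deposit $350 billion: bank balance sheets expand → +$350B.
Asset purchase (from non-banks) $452.5 billion: bank balance sheets expand → +$452.5B.
OMO purchase (from banks) $44.5 billion: just an asset swap on bank balance sheets → 0.
OMO sale (to banks) $338 billion: just an asset swap on bank balance sheets → 0.
Net: 350 + 452.5 + 0 + 0 = +$802.5 billion.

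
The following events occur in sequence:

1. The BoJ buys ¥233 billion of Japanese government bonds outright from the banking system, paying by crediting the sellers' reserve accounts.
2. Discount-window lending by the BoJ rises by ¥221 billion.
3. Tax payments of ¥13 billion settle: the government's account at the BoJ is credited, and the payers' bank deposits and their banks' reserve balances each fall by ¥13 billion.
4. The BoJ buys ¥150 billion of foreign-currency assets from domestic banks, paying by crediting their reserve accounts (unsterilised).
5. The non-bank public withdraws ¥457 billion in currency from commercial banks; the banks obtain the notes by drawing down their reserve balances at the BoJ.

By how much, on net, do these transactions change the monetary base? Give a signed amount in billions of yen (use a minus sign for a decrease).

OMO purchase (from banks) ¥233 billion: BoJ balance sheet expands → +¥233B.
Discount-window loan ¥221 billion: BoJ balance sheet expands → +¥221B.
Government account inflow ¥13 billion: reserves shift to a non-base liability → −¥13B.
FX purchase ¥150 billion: BoJ balance sheet expands → +¥150B.
Currency withdrawal ¥457 billion: just a shift between currency and reserves — both are base money → 0.
Net: 233 + 221 − 13 + 150 + 0 = +¥591 billion.

+¥591 billion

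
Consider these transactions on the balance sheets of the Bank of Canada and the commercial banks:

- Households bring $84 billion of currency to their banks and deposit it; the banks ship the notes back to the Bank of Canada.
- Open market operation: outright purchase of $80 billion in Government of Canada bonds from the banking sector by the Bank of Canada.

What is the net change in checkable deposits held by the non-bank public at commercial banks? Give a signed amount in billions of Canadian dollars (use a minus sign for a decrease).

+$84 billion

Bank of Canada balance sheet:
  Assets:      Securities +$80B
  Liabilities: Bank reserves +$164B, Currency in circulation −$84B
Commercial banking system:
  Assets:      Reserves at CB +$164B, Securities −$80B
  Liabilities: Checkable deposits +$84B
So the change in checkable deposits held by the non-bank public at commercial banks is +$84 billion.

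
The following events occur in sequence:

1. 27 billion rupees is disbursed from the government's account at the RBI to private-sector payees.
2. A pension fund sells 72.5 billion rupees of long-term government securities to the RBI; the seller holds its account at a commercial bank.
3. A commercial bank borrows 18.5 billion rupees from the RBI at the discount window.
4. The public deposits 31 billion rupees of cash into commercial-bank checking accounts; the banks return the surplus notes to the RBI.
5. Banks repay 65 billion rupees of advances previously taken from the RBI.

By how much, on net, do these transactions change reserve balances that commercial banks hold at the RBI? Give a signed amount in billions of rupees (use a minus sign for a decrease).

Government spending 27 billion rupees: government payments flow into bank reserve accounts → +27B.
Asset purchase (from non-banks) 72.5 billion rupees: the RBI pays by crediting reserve accounts → +72.5B.
Discount-window loan 18.5 billion rupees: the loan is credited to the bank's reserve account → +18.5B.
Currency deposit 31 billion rupees: returned notes are swapped for reserve credit → +31B.
Discount-window repayment 65 billion rupees: repayment is debited from reserves → −65B.
Net: 27 + 72.5 + 18.5 + 31 − 65 = +84 billion.

+84 billion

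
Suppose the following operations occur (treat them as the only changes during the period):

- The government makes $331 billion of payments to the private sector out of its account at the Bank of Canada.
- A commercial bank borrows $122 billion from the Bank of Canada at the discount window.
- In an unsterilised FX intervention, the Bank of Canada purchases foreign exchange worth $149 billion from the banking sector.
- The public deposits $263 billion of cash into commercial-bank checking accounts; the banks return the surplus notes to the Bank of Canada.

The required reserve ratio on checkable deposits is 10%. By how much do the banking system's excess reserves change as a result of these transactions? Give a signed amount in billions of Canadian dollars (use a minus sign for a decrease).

+$805.6 billion

Government spending $331 billion: reserves +$331B, deposits +$331B.
Discount-window loan $122 billion: reserves +$122B, deposits 0.
FX purchase $149 billion: reserves +$149B, deposits 0.
Currency deposit $263 billion: reserves +$263B, deposits +$263B.
Totals: Δreserves = +$865B, Δdeposits = +$594B.
Δrequired reserves = 10% × +$594B = +$59.4B.
Δexcess reserves = Δreserves − Δrequired = +$865B − (+$59.4B) = +$805.6 billion.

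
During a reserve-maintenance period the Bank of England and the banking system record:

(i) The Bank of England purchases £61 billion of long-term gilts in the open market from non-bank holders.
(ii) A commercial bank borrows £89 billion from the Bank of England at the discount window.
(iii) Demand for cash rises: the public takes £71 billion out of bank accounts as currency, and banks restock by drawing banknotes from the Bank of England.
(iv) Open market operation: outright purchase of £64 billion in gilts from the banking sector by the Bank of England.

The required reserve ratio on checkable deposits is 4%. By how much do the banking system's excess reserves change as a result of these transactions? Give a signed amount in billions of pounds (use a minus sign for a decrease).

Asset purchase (from non-banks) £61 billion: reserves +£61B, deposits +£61B.
Discount-window loan £89 billion: reserves +£89B, deposits 0.
Currency withdrawal £71 billion: reserves −£71B, deposits −£71B.
OMO purchase (from banks) £64 billion: reserves +£64B, deposits 0.
Totals: Δreserves = +£143B, Δdeposits = −£10B.
Δrequired reserves = 4% × −£10B = −£0.4B.
Δexcess reserves = Δreserves − Δrequired = +£143B − (−£0.4B) = +£143.4 billion.

+£143.4 billion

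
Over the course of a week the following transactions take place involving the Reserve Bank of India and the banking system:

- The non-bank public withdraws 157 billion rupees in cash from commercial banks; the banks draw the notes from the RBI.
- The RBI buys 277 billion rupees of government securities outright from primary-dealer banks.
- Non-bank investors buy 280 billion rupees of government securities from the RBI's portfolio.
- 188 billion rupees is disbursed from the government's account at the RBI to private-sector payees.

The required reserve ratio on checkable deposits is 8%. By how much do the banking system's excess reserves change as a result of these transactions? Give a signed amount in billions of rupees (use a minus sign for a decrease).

+47.92 billion

Currency withdrawal 157 billion rupees: reserves −157B, deposits −157B.
OMO purchase (from banks) 277 billion rupees: reserves +277B, deposits 0.
Asset sale (to non-banks) 280 billion rupees: reserves −280B, deposits −280B.
Government spending 188 billion rupees: reserves +188B, deposits +188B.
Totals: Δreserves = +28B, Δdeposits = −249B.
Δrequired reserves = 8% × −249B = −19.92B.
Δexcess reserves = Δreserves − Δrequired = +28B − (−19.92B) = +47.92 billion.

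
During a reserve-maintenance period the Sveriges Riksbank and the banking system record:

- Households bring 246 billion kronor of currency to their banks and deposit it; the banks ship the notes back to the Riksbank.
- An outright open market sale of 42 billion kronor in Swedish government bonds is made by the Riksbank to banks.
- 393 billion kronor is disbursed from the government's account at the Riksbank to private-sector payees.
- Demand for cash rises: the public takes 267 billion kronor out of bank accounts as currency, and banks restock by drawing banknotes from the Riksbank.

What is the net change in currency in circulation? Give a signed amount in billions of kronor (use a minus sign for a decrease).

Riksbank balance sheet:
  Assets:      Securities −42B
  Liabilities: Bank reserves +330B, Currency in circulation +21B, Government deposits −393B
So the change in currency in circulation is +21 billion.

+21 billion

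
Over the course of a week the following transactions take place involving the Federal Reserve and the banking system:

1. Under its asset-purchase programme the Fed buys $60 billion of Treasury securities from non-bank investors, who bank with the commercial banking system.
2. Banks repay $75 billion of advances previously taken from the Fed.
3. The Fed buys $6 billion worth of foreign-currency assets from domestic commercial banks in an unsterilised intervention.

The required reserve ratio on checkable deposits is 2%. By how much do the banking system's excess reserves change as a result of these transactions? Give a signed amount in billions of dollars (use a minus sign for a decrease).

Asset purchase (from non-banks) $60 billion: reserves +$60B, deposits +$60B.
Discount-window repayment $75 billion: reserves −$75B, deposits 0.
FX purchase $6 billion: reserves +$6B, deposits 0.
Totals: Δreserves = −$9B, Δdeposits = +$60B.
Δrequired reserves = 2% × +$60B = +$1.2B.
Δexcess reserves = Δreserves − Δrequired = −$9B − (+$1.2B) = -$10.2 billion.

-$10.2 billion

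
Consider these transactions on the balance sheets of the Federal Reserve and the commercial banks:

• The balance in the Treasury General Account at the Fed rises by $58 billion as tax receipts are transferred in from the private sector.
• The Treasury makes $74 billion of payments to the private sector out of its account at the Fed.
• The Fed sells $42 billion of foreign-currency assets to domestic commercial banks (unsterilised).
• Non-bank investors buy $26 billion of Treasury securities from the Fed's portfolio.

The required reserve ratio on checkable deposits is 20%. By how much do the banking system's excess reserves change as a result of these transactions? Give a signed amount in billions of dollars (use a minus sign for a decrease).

Government account inflow $58 billion: reserves −$58B, deposits −$58B.
Government spending $74 billion: reserves +$74B, deposits +$74B.
FX sale $42 billion: reserves −$42B, deposits 0.
Asset sale (to non-banks) $26 billion: reserves −$26B, deposits −$26B.
Totals: Δreserves = −$52B, Δdeposits = −$10B.
Δrequired reserves = 20% × −$10B = −$2B.
Δexcess reserves = Δreserves − Δrequired = −$52B − (−$2B) = -$50 billion.

-$50 billion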